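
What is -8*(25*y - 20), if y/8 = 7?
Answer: -11040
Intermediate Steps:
y = 56 (y = 8*7 = 56)
-8*(25*y - 20) = -8*(25*56 - 20) = -8*(1400 - 20) = -8*1380 = -11040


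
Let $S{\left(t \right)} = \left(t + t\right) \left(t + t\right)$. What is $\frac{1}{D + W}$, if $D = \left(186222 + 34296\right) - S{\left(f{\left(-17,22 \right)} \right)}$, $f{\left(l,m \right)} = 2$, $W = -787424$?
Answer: $- \frac{1}{566922} \approx -1.7639 \cdot 10^{-6}$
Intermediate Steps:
$S{\left(t \right)} = 4 t^{2}$ ($S{\left(t \right)} = 2 t 2 t = 4 t^{2}$)
$D = 220502$ ($D = \left(186222 + 34296\right) - 4 \cdot 2^{2} = 220518 - 4 \cdot 4 = 220518 - 16 = 220502$)
$\frac{1}{D + W} = \frac{1}{220502 - 787424} = \frac{1}{-566922} = - \frac{1}{566922}$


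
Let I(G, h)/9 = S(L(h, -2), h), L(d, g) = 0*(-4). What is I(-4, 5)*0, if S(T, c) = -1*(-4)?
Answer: 0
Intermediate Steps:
L(d, g) = 0
S(T, c) = 4
I(G, h) = 36 (I(G, h) = 9*4 = 36)
I(-4, 5)*0 = 36*0 = 0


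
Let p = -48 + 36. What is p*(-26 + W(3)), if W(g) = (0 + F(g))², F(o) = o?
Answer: 204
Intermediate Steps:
p = -12
W(g) = g² (W(g) = (0 + g)² = g²)
p*(-26 + W(3)) = -12*(-26 + 3²) = -12*(-26 + 9) = -12*(-17) = 204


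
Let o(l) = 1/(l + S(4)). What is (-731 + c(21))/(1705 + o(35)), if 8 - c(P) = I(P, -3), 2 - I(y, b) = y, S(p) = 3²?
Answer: -30976/75021 ≈ -0.41290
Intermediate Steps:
S(p) = 9
I(y, b) = 2 - y
c(P) = 6 + P (c(P) = 8 - (2 - P) = 8 + (-2 + P) = 6 + P)
o(l) = 1/(9 + l) (o(l) = 1/(l + 9) = 1/(9 + l))
(-731 + c(21))/(1705 + o(35)) = (-731 + (6 + 21))/(1705 + 1/(9 + 35)) = (-731 + 27)/(1705 + 1/44) = -704/(1705 + 1/44) = -704/75021/44 = -704*44/75021 = -30976/75021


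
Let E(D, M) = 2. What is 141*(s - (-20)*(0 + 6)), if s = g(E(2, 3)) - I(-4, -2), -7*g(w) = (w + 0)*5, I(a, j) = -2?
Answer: 119004/7 ≈ 17001.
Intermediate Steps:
g(w) = -5*w/7 (g(w) = -(w + 0)*5/7 = -w*5/7 = -5*w/7)
s = 4/7 (s = -5/7*2 - 1*(-2) = -10/7 + 2 = 4/7 ≈ 0.57143)
141*(s - (-20)*(0 + 6)) = 141*(4/7 - (-20)*(0 + 6)) = 141*(4/7 - (-20)*6) = 141*(4/7 - 5*(-24)) = 141*(4/7 + 120) = 141*(844/7) = 119004/7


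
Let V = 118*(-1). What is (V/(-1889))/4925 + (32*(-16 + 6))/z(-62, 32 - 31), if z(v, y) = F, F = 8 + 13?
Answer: -2977061522/195369825 ≈ -15.238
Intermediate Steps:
V = -118
F = 21
z(v, y) = 21
(V/(-1889))/4925 + (32*(-16 + 6))/z(-62, 32 - 31) = -118/(-1889)/4925 + (32*(-16 + 6))/21 = -118*(-1/1889)*(1/4925) + (32*(-10))*(1/21) = (118/1889)*(1/4925) - 320*1/21 = 118/9303325 - 320/21 = -2977061522/195369825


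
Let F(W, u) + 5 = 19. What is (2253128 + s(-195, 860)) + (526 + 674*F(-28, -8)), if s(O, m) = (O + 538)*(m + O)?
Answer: 2491185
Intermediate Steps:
s(O, m) = (538 + O)*(O + m)
F(W, u) = 14 (F(W, u) = -5 + 19 = 14)
(2253128 + s(-195, 860)) + (526 + 674*F(-28, -8)) = (2253128 + ((-195)**2 + 538*(-195) + 538*860 - 195*860)) + (526 + 674*14) = (2253128 + (38025 - 104910 + 462680 - 167700)) + (526 + 9436) = (2253128 + 228095) + 9962 = 2481223 + 9962 = 2491185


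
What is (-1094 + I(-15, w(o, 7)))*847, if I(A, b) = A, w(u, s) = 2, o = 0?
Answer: -939323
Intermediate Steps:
(-1094 + I(-15, w(o, 7)))*847 = (-1094 - 15)*847 = -1109*847 = -939323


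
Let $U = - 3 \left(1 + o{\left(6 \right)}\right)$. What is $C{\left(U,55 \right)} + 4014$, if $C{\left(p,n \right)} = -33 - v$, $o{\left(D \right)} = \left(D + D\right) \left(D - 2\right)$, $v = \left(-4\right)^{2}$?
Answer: $3965$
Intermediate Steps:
$v = 16$
$o{\left(D \right)} = 2 D \left(-2 + D\right)$
$U = -147$ ($U = - 3 \left(1 + 2 \cdot 6 \left(-2 + 6\right)\right) = - 3 \left(1 + 2 \cdot 6 \cdot 4\right) = - 3 \left(1 + 48\right) = \left(-3\right) 49 = -147$)
$C{\left(p,n \right)} = -49$ ($C{\left(p,n \right)} = -33 - 16 = -49$)
$C{\left(U,55 \right)} + 4014 = -49 + 4014 = 3965$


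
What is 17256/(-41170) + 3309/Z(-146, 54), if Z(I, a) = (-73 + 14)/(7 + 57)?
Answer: -4359918012/1214515 ≈ -3589.8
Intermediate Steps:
Z(I, a) = -59/64
17256/(-41170) + 3309/Z(-146, 54) = 17256/(-41170) + 3309/(-59/64) = 17256*(-1/41170) + 3309*(-64/59) = -8628/20585 - 211776/59 = -4359918012/1214515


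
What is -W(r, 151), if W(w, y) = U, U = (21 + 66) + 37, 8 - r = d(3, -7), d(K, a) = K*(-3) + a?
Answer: -124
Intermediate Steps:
d(K, a) = a - 3*K (d(K, a) = -3*K + a = a - 3*K)
r = 24 (r = 8 - (-7 - 3*3) = 8 - (-7 - 9) = 8 - 1*(-16) = 8 + 16 = 24)
U = 124 (U = 87 + 37 = 124)
W(w, y) = 124
-W(r, 151) = -1*124 = -124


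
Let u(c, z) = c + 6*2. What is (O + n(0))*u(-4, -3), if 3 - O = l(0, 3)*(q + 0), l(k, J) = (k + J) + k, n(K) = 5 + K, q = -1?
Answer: 88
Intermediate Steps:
l(k, J) = J + 2*k (l(k, J) = (J + k) + k = J + 2*k)
u(c, z) = 12 + c (u(c, z) = c + 12 = 12 + c)
O = 6 (O = 3 - (3 + 2*0)*(-1 + 0) = 3 - (3 + 0)*(-1) = 3 - 3*(-1) = 3 - 1*(-3) = 3 + 3 = 6)
(O + n(0))*u(-4, -3) = (6 + (5 + 0))*(12 - 4) = (6 + 5)*8 = 11*8 = 88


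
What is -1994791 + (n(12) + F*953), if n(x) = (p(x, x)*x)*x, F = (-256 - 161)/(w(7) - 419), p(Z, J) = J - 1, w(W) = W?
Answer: -820803883/412 ≈ -1.9922e+6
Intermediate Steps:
p(Z, J) = -1 + J
F = 417/412 (F = (-256 - 161)/(7 - 419) = -417/(-412) = -417*(-1/412) = 417/412 ≈ 1.0121)
n(x) = x**2*(-1 + x) (n(x) = ((-1 + x)*x)*x = (x*(-1 + x))*x = x**2*(-1 + x))
-1994791 + (n(12) + F*953) = -1994791 + (12**2*(-1 + 12) + (417/412)*953) = -1994791 + (144*11 + 397401/412) = -1994791 + (1584 + 397401/412) = -1994791 + 1050009/412 = -820803883/412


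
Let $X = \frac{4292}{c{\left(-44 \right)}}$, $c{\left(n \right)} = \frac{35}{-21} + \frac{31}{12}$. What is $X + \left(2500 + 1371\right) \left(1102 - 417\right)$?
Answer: $\frac{29219489}{11} \approx 2.6563 \cdot 10^{6}$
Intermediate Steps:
$c{\left(n \right)} = \frac{11}{12}$ ($c{\left(n \right)} = 35 \left(- \frac{1}{21}\right) + 31 \cdot \frac{1}{12} = - \frac{5}{3} + \frac{31}{12} = \frac{11}{12}$)
$X = \frac{51504}{11}$ ($X = \frac{4292}{\frac{11}{12}} = 4292 \cdot \frac{12}{11} = \frac{51504}{11} \approx 4682.2$)
$X + \left(2500 + 1371\right) \left(1102 - 417\right) = \frac{51504}{11} + \left(2500 + 1371\right) \left(1102 - 417\right) = \frac{51504}{11} + 3871 \cdot 685 = \frac{51504}{11} + 2651635 = \frac{29219489}{11}$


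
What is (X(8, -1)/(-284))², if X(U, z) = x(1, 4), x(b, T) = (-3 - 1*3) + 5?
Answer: 1/80656 ≈ 1.2398e-5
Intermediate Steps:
x(b, T) = -1 (x(b, T) = (-3 - 3) + 5 = -6 + 5 = -1)
X(U, z) = -1
(X(8, -1)/(-284))² = (-1/(-284))² = (-1*(-1/284))² = (1/284)² = 1/80656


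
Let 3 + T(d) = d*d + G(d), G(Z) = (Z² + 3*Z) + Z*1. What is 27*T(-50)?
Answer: 129519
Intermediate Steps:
G(Z) = Z² + 4*Z (G(Z) = (Z² + 3*Z) + Z = Z² + 4*Z)
T(d) = -3 + d² + d*(4 + d) (T(d) = -3 + (d*d + d*(4 + d)) = -3 + (d² + d*(4 + d)) = -3 + d² + d*(4 + d))
27*T(-50) = 27*(-3 + (-50)² - 50*(4 - 50)) = 27*(-3 + 2500 - 50*(-46)) = 27*(-3 + 2500 + 2300) = 27*4797 = 129519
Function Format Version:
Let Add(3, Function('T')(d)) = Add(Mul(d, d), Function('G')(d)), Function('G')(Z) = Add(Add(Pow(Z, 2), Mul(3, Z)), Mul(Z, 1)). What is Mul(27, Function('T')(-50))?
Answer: 129519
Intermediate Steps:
Function('G')(Z) = Add(Pow(Z, 2), Mul(4, Z)) (Function('G')(Z) = Add(Add(Pow(Z, 2), Mul(3, Z)), Z) = Add(Pow(Z, 2), Mul(4, Z)))
Function('T')(d) = Add(-3, Pow(d, 2), Mul(d, Add(4, d))) (Function('T')(d) = Add(-3, Add(Mul(d, d), Mul(d, Add(4, d)))) = Add(-3, Add(Pow(d, 2), Mul(d, Add(4, d)))) = Add(-3, Pow(d, 2), Mul(d, Add(4, d))))
Mul(27, Function('T')(-50)) = Mul(27, Add(-3, Pow(-50, 2), Mul(-50, Add(4, -50)))) = Mul(27, Add(-3, 2500, Mul(-50, -46))) = Mul(27, Add(-3, 2500, 2300)) = Mul(27, 4797) = 129519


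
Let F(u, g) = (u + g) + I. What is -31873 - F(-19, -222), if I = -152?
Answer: -31480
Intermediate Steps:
F(u, g) = -152 + g + u (F(u, g) = (u + g) - 152 = (g + u) - 152 = -152 + g + u)
-31873 - F(-19, -222) = -31873 - (-152 - 222 - 19) = -31873 - 1*(-393) = -31873 + 393 = -31480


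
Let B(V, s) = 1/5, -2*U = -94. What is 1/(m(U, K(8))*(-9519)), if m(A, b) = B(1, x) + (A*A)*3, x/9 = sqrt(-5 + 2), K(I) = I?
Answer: -5/315421584 ≈ -1.5852e-8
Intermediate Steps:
U = 47 (U = -1/2*(-94) = 47)
x = 9*I*sqrt(3) (x = 9*sqrt(-5 + 2) = 9*sqrt(-3) = 9*(I*sqrt(3)) = 9*I*sqrt(3) ≈ 15.588*I)
B(V, s) = 1/5
m(A, b) = 1/5 + 3*A**2 (m(A, b) = 1/5 + (A*A)*3 = 1/5 + A**2*3 = 1/5 + 3*A**2)
1/(m(U, K(8))*(-9519)) = 1/((1/5 + 3*47**2)*(-9519)) = -1/9519/(1/5 + 3*2209) = -1/9519/(1/5 + 6627) = -1/9519/(33136/5) = (5/33136)*(-1/9519) = -5/315421584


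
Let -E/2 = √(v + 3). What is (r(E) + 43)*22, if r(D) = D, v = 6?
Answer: 814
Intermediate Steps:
E = -6 (E = -2*√(6 + 3) = -2*√9 = -2*3 = -6)
(r(E) + 43)*22 = (-6 + 43)*22 = 37*22 = 814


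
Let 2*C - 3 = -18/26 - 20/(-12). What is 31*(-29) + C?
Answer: -69967/78 ≈ -897.01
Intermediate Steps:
C = 155/78 (C = 3/2 + (-18/26 - 20/(-12))/2 = 3/2 + (-18*1/26 - 20*(-1/12))/2 = 3/2 + (-9/13 + 5/3)/2 = 3/2 + (½)*(38/39) = 3/2 + 19/39 = 155/78 ≈ 1.9872)
31*(-29) + C = 31*(-29) + 155/78 = -899 + 155/78 = -69967/78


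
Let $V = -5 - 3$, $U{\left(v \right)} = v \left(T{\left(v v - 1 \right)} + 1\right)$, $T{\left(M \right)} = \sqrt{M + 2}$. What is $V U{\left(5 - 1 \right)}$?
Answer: $-32 - 32 \sqrt{17} \approx -163.94$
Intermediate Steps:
$T{\left(M \right)} = \sqrt{2 + M}$
$U{\left(v \right)} = v \left(1 + \sqrt{1 + v^{2}}\right)$ ($U{\left(v \right)} = v \left(\sqrt{2 + \left(v v - 1\right)} + 1\right) = v \left(\sqrt{2 + \left(v^{2} - 1\right)} + 1\right) = v \left(\sqrt{2 + \left(-1 + v^{2}\right)} + 1\right) = v \left(\sqrt{1 + v^{2}} + 1\right) = v \left(1 + \sqrt{1 + v^{2}}\right)$)
$V = -8$ ($V = -5 - 3 = -8$)
$V U{\left(5 - 1 \right)} = - 8 \left(5 - 1\right) \left(1 + \sqrt{1 + \left(5 - 1\right)^{2}}\right) = - 8 \cdot 4 \left(1 + \sqrt{1 + 4^{2}}\right) = - 8 \cdot 4 \left(1 + \sqrt{1 + 16}\right) = - 8 \cdot 4 \left(1 + \sqrt{17}\right) = - 8 \left(4 + 4 \sqrt{17}\right) = -32 - 32 \sqrt{17}$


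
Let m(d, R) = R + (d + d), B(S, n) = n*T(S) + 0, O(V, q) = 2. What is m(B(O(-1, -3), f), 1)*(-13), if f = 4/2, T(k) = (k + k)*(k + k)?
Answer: -845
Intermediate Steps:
T(k) = 4*k² (T(k) = (2*k)*(2*k) = 4*k²)
f = 2 (f = 4*(½) = 2)
B(S, n) = 4*n*S² (B(S, n) = n*(4*S²) + 0 = 4*n*S² + 0 = 4*n*S²)
m(d, R) = R + 2*d
m(B(O(-1, -3), f), 1)*(-13) = (1 + 2*(4*2*2²))*(-13) = (1 + 2*(4*2*4))*(-13) = (1 + 2*32)*(-13) = (1 + 64)*(-13) = 65*(-13) = -845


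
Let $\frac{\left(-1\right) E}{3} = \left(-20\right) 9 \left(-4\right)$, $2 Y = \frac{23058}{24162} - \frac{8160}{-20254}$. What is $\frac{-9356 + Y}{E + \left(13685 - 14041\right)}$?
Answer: $\frac{763046751227}{205212150728} \approx 3.7183$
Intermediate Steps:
$Y = \frac{55348221}{81562858}$ ($Y = \frac{\frac{23058}{24162} - \frac{8160}{-20254}}{2} = \frac{23058 \cdot \frac{1}{24162} - - \frac{4080}{10127}}{2} = \frac{\frac{3843}{4027} + \frac{4080}{10127}}{2} = \frac{1}{2} \cdot \frac{55348221}{40781429} = \frac{55348221}{81562858} \approx 0.6786$)
$E = -2160$ ($E = - 3 \left(-20\right) 9 \left(-4\right) = - 3 \left(\left(-180\right) \left(-4\right)\right) = \left(-3\right) 720 = -2160$)
$\frac{-9356 + Y}{E + \left(13685 - 14041\right)} = \frac{-9356 + \frac{55348221}{81562858}}{-2160 + \left(13685 - 14041\right)} = - \frac{763046751227}{81562858 \left(-2160 + \left(13685 - 14041\right)\right)} = - \frac{763046751227}{81562858 \left(-2160 - 356\right)} = - \frac{763046751227}{81562858 \left(-2516\right)} = \left(- \frac{763046751227}{81562858}\right) \left(- \frac{1}{2516}\right) = \frac{763046751227}{205212150728}$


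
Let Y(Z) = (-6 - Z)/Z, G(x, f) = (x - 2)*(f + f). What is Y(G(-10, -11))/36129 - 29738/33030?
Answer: -7879211873/8751166380 ≈ -0.90036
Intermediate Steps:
G(x, f) = 2*f*(-2 + x) (G(x, f) = (-2 + x)*(2*f) = 2*f*(-2 + x))
Y(Z) = (-6 - Z)/Z
Y(G(-10, -11))/36129 - 29738/33030 = ((-6 - 2*(-11)*(-2 - 10))/((2*(-11)*(-2 - 10))))/36129 - 29738/33030 = ((-6 - 2*(-11)*(-12))/((2*(-11)*(-12))))*(1/36129) - 29738*1/33030 = ((-6 - 1*264)/264)*(1/36129) - 14869/16515 = ((-6 - 264)/264)*(1/36129) - 14869/16515 = ((1/264)*(-270))*(1/36129) - 14869/16515 = -45/44*1/36129 - 14869/16515 = -15/529892 - 14869/16515 = -7879211873/8751166380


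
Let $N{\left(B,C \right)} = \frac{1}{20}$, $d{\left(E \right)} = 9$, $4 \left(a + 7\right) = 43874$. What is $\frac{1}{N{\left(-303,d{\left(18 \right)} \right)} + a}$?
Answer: $\frac{20}{219231} \approx 9.1228 \cdot 10^{-5}$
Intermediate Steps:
$a = \frac{21923}{2}$ ($a = -7 + \frac{1}{4} \cdot 43874 = -7 + \frac{21937}{2} = \frac{21923}{2} \approx 10962.0$)
$N{\left(B,C \right)} = \frac{1}{20}$
$\frac{1}{N{\left(-303,d{\left(18 \right)} \right)} + a} = \frac{1}{\frac{1}{20} + \frac{21923}{2}} = \frac{1}{\frac{219231}{20}} = \frac{20}{219231}$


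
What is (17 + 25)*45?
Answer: 1890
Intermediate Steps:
(17 + 25)*45 = 42*45 = 1890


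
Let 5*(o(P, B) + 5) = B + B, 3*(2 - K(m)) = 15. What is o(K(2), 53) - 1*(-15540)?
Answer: 77781/5 ≈ 15556.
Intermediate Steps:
K(m) = -3 (K(m) = 2 - 1/3*15 = 2 - 5 = -3)
o(P, B) = -5 + 2*B/5 (o(P, B) = -5 + (B + B)/5 = -5 + (2*B)/5 = -5 + 2*B/5)
o(K(2), 53) - 1*(-15540) = (-5 + (2/5)*53) - 1*(-15540) = (-5 + 106/5) + 15540 = 81/5 + 15540 = 77781/5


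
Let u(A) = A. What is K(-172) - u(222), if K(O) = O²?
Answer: 29362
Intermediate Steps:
K(-172) - u(222) = (-172)² - 1*222 = 29584 - 222 = 29362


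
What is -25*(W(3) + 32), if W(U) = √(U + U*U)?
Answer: -800 - 50*√3 ≈ -886.60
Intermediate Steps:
W(U) = √(U + U²)
-25*(W(3) + 32) = -25*(√(3*(1 + 3)) + 32) = -25*(√(3*4) + 32) = -25*(√12 + 32) = -25*(2*√3 + 32) = -25*(32 + 2*√3) = -800 - 50*√3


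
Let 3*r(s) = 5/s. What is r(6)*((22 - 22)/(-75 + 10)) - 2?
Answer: -2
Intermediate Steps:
r(s) = 5/(3*s) (r(s) = (5/s)/3 = 5/(3*s))
r(6)*((22 - 22)/(-75 + 10)) - 2 = ((5/3)/6)*((22 - 22)/(-75 + 10)) - 2 = ((5/3)*(1/6))*(0/(-65)) - 2 = 5*(0*(-1/65))/18 - 2 = (5/18)*0 - 2 = 0 - 2 = -2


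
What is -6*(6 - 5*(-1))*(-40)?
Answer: 2640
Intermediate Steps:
-6*(6 - 5*(-1))*(-40) = -6*(6 + 5)*(-40) = -6*11*(-40) = -66*(-40) = 2640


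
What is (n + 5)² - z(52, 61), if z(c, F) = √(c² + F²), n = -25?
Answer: 400 - 5*√257 ≈ 319.84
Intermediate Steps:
z(c, F) = √(F² + c²)
(n + 5)² - z(52, 61) = (-25 + 5)² - √(61² + 52²) = (-20)² - √(3721 + 2704) = 400 - √6425 = 400 - 5*√257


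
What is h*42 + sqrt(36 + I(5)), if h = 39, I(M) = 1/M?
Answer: 1638 + sqrt(905)/5 ≈ 1644.0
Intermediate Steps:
h*42 + sqrt(36 + I(5)) = 39*42 + sqrt(36 + 1/5) = 1638 + sqrt(36 + 1/5) = 1638 + sqrt(181/5) = 1638 + sqrt(905)/5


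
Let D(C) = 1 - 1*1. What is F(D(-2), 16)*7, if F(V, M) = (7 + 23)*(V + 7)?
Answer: 1470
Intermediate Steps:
D(C) = 0 (D(C) = 1 - 1 = 0)
F(V, M) = 210 + 30*V (F(V, M) = 30*(7 + V) = 210 + 30*V)
F(D(-2), 16)*7 = (210 + 30*0)*7 = (210 + 0)*7 = 210*7 = 1470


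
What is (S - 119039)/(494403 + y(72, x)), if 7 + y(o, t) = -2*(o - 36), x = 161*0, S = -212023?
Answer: -165531/247162 ≈ -0.66973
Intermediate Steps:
x = 0
y(o, t) = 65 - 2*o (y(o, t) = -7 - 2*(o - 36) = -7 - 2*(-36 + o) = -7 + (72 - 2*o) = 65 - 2*o)
(S - 119039)/(494403 + y(72, x)) = (-212023 - 119039)/(494403 + (65 - 2*72)) = -331062/(494403 + (65 - 144)) = -331062/(494403 - 79) = -331062/494324 = -331062*1/494324 = -165531/247162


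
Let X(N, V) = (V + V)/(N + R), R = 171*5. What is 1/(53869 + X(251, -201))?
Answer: 553/29789356 ≈ 1.8564e-5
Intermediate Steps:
R = 855
X(N, V) = 2*V/(855 + N) (X(N, V) = (V + V)/(N + 855) = (2*V)/(855 + N) = 2*V/(855 + N))
1/(53869 + X(251, -201)) = 1/(53869 + 2*(-201)/(855 + 251)) = 1/(53869 + 2*(-201)/1106) = 1/(53869 + 2*(-201)*(1/1106)) = 1/(53869 - 201/553) = 1/(29789356/553) = 553/29789356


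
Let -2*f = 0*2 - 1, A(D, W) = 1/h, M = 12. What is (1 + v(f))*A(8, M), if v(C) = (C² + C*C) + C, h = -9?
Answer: -2/9 ≈ -0.22222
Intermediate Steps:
A(D, W) = -⅑ (A(D, W) = 1/(-9) = -⅑)
f = ½ (f = -(0*2 - 1)/2 = -(0 - 1)/2 = -½*(-1) = ½ ≈ 0.50000)
v(C) = C + 2*C² (v(C) = (C² + C²) + C = 2*C² + C = C + 2*C²)
(1 + v(f))*A(8, M) = (1 + (1 + 2*(½))/2)*(-⅑) = (1 + (1 + 1)/2)*(-⅑) = (1 + (½)*2)*(-⅑) = (1 + 1)*(-⅑) = 2*(-⅑) = -2/9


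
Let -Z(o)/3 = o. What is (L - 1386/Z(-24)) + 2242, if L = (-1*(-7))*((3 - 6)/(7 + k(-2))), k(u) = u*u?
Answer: 97717/44 ≈ 2220.8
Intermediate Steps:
k(u) = u**2
Z(o) = -3*o
L = -21/11 (L = (-1*(-7))*((3 - 6)/(7 + (-2)**2)) = 7*(-3/(7 + 4)) = 7*(-3/11) = -21/11 ≈ -1.9091)
(L - 1386/Z(-24)) + 2242 = (-21/11 - 1386/((-3*(-24)))) + 2242 = (-21/11 - 1386/72) + 2242 = (-21/11 - 1386*1/72) + 2242 = (-21/11 - 77/4) + 2242 = -931/44 + 2242 = 97717/44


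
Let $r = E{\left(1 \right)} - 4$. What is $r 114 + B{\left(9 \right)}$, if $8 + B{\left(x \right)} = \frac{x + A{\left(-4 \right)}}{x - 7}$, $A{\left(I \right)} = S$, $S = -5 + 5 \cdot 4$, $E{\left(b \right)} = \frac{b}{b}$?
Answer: $-338$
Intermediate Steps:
$E{\left(b \right)} = 1$
$S = 15$ ($S = -5 + 20 = 15$)
$A{\left(I \right)} = 15$
$B{\left(x \right)} = -8 + \frac{15 + x}{-7 + x}$ ($B{\left(x \right)} = -8 + \frac{x + 15}{x - 7} = -8 + \frac{15 + x}{-7 + x}$)
$r = -3$ ($r = 1 - 4 = -3$)
$r 114 + B{\left(9 \right)} = \left(-3\right) 114 + \frac{71 - 63}{-7 + 9} = -342 + \frac{71 - 63}{2} = -342 + \frac{1}{2} \cdot 8 = -342 + 4 = -338$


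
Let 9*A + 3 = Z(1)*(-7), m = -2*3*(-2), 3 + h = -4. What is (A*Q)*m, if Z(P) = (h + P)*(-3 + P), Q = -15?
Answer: 1740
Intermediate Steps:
h = -7 (h = -3 - 4 = -7)
m = 12 (m = -6*(-2) = 12)
Z(P) = (-7 + P)*(-3 + P)
A = -29/3 (A = -⅓ + ((21 + 1² - 10*1)*(-7))/9 = -⅓ + ((21 + 1 - 10)*(-7))/9 = -⅓ + (12*(-7))/9 = -⅓ + (⅑)*(-84) = -⅓ - 28/3 = -29/3 ≈ -9.6667)
(A*Q)*m = -29/3*(-15)*12 = 145*12 = 1740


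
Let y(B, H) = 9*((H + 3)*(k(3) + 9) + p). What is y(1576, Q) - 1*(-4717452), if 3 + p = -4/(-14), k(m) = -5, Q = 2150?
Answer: 33564549/7 ≈ 4.7949e+6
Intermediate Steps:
p = -19/7 (p = -3 - 4/(-14) = -3 - 4*(-1/14) = -3 + 2/7 = -19/7 ≈ -2.7143)
y(B, H) = 585/7 + 36*H (y(B, H) = 9*((H + 3)*(-5 + 9) - 19/7) = 9*((3 + H)*4 - 19/7) = 9*((12 + 4*H) - 19/7) = 9*(65/7 + 4*H) = 585/7 + 36*H)
y(1576, Q) - 1*(-4717452) = (585/7 + 36*2150) - 1*(-4717452) = (585/7 + 77400) + 4717452 = 542385/7 + 4717452 = 33564549/7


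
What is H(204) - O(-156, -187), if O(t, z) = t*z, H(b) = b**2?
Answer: 12444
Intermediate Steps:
H(204) - O(-156, -187) = 204**2 - (-156)*(-187) = 41616 - 1*29172 = 41616 - 29172 = 12444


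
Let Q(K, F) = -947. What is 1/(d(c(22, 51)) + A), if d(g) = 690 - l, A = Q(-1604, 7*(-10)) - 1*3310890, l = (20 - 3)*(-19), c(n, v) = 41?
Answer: -1/3310824 ≈ -3.0204e-7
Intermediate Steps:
l = -323 (l = 17*(-19) = -323)
A = -3311837 (A = -947 - 1*3310890 = -947 - 3310890 = -3311837)
d(g) = 1013 (d(g) = 690 - 1*(-323) = 690 + 323 = 1013)
1/(d(c(22, 51)) + A) = 1/(1013 - 3311837) = 1/(-3310824) = -1/3310824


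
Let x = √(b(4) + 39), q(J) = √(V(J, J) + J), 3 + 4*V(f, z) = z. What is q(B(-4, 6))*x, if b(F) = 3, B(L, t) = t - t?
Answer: 3*I*√14/2 ≈ 5.6125*I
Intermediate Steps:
B(L, t) = 0
V(f, z) = -¾ + z/4
q(J) = √(-¾ + 5*J/4) (q(J) = √((-¾ + J/4) + J) = √(-¾ + 5*J/4))
x = √42 (x = √(3 + 39) = √42 ≈ 6.4807)
q(B(-4, 6))*x = (√(-3 + 5*0)/2)*√42 = (√(-3 + 0)/2)*√42 = (√(-3)/2)*√42 = ((I*√3)/2)*√42 = (I*√3/2)*√42 = 3*I*√14/2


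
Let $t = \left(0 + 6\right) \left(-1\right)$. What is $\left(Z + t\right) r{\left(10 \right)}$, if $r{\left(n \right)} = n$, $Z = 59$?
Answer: $530$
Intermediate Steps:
$t = -6$ ($t = 6 \left(-1\right) = -6$)
$\left(Z + t\right) r{\left(10 \right)} = \left(59 - 6\right) 10 = 53 \cdot 10 = 530$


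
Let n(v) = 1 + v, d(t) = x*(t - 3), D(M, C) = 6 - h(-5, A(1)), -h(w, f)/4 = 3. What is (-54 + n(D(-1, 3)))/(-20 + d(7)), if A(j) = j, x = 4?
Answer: 35/4 ≈ 8.7500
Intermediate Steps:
h(w, f) = -12 (h(w, f) = -4*3 = -12)
D(M, C) = 18 (D(M, C) = 6 - 1*(-12) = 6 + 12 = 18)
d(t) = -12 + 4*t (d(t) = 4*(t - 3) = 4*(-3 + t) = -12 + 4*t)
(-54 + n(D(-1, 3)))/(-20 + d(7)) = (-54 + (1 + 18))/(-20 + (-12 + 4*7)) = (-54 + 19)/(-20 + (-12 + 28)) = -35/(-20 + 16) = -35/(-4) = -35*(-¼) = 35/4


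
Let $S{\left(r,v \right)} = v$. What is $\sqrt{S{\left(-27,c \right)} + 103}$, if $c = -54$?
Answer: $7$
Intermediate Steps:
$\sqrt{S{\left(-27,c \right)} + 103} = \sqrt{-54 + 103} = \sqrt{49} = 7$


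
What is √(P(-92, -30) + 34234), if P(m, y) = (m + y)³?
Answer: I*√1781614 ≈ 1334.8*I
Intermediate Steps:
√(P(-92, -30) + 34234) = √((-92 - 30)³ + 34234) = √((-122)³ + 34234) = √(-1815848 + 34234) = √(-1781614) = I*√1781614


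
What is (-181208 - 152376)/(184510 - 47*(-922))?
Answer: -83396/56961 ≈ -1.4641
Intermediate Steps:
(-181208 - 152376)/(184510 - 47*(-922)) = -333584/(184510 + 43334) = -333584/227844 = -333584*1/227844 = -83396/56961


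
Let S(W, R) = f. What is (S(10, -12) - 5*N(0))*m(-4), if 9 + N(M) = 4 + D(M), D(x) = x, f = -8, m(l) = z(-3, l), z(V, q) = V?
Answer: -51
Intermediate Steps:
m(l) = -3
S(W, R) = -8
N(M) = -5 + M (N(M) = -9 + (4 + M) = -5 + M)
(S(10, -12) - 5*N(0))*m(-4) = (-8 - 5*(-5 + 0))*(-3) = (-8 - 5*(-5))*(-3) = (-8 + 25)*(-3) = 17*(-3) = -51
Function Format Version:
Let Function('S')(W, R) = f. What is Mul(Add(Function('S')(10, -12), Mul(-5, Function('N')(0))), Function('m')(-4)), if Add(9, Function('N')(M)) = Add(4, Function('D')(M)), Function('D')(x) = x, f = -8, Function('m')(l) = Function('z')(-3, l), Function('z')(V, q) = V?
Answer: -51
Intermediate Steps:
Function('m')(l) = -3
Function('S')(W, R) = -8
Function('N')(M) = Add(-5, M) (Function('N')(M) = Add(-9, Add(4, M)) = Add(-5, M))
Mul(Add(Function('S')(10, -12), Mul(-5, Function('N')(0))), Function('m')(-4)) = Mul(Add(-8, Mul(-5, Add(-5, 0))), -3) = Mul(Add(-8, Mul(-5, -5)), -3) = Mul(Add(-8, 25), -3) = Mul(17, -3) = -51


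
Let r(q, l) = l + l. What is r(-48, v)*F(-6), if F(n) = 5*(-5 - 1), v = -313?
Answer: 18780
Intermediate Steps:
r(q, l) = 2*l
F(n) = -30 (F(n) = 5*(-6) = -30)
r(-48, v)*F(-6) = (2*(-313))*(-30) = -626*(-30) = 18780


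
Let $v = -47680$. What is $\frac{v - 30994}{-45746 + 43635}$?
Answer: $\frac{78674}{2111} \approx 37.269$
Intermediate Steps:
$\frac{v - 30994}{-45746 + 43635} = \frac{-47680 - 30994}{-45746 + 43635} = - \frac{78674}{-2111} = \left(-78674\right) \left(- \frac{1}{2111}\right) = \frac{78674}{2111}$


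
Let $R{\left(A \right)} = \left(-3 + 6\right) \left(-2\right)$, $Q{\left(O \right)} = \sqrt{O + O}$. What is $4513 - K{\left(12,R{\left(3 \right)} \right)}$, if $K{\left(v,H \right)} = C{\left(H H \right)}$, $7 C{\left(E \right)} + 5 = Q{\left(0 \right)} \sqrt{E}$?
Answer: $\frac{31596}{7} \approx 4513.7$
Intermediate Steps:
$Q{\left(O \right)} = \sqrt{2} \sqrt{O}$ ($Q{\left(O \right)} = \sqrt{2 O} = \sqrt{2} \sqrt{O}$)
$R{\left(A \right)} = -6$ ($R{\left(A \right)} = 3 \left(-2\right) = -6$)
$C{\left(E \right)} = - \frac{5}{7}$ ($C{\left(E \right)} = - \frac{5}{7} + \frac{\sqrt{2} \sqrt{0} \sqrt{E}}{7} = - \frac{5}{7} + \frac{\sqrt{2} \cdot 0 \sqrt{E}}{7} = - \frac{5}{7} + \frac{0 \sqrt{E}}{7} = - \frac{5}{7} + \frac{1}{7} \cdot 0 = - \frac{5}{7} + 0 = - \frac{5}{7}$)
$K{\left(v,H \right)} = - \frac{5}{7}$
$4513 - K{\left(12,R{\left(3 \right)} \right)} = 4513 - - \frac{5}{7} = 4513 + \frac{5}{7} = \frac{31596}{7}$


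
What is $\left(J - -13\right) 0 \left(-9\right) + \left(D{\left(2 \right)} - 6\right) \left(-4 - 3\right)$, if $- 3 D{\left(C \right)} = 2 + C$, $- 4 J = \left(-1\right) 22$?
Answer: $\frac{154}{3} \approx 51.333$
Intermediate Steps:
$J = \frac{11}{2}$ ($J = - \frac{\left(-1\right) 22}{4} = \left(- \frac{1}{4}\right) \left(-22\right) = \frac{11}{2} \approx 5.5$)
$D{\left(C \right)} = - \frac{2}{3} - \frac{C}{3}$ ($D{\left(C \right)} = - \frac{2 + C}{3} = - \frac{2}{3} - \frac{C}{3}$)
$\left(J - -13\right) 0 \left(-9\right) + \left(D{\left(2 \right)} - 6\right) \left(-4 - 3\right) = \left(\frac{11}{2} - -13\right) 0 \left(-9\right) + \left(\left(- \frac{2}{3} - \frac{2}{3}\right) - 6\right) \left(-4 - 3\right) = \left(\frac{11}{2} + 13\right) 0 + \left(\left(- \frac{2}{3} - \frac{2}{3}\right) - 6\right) \left(-7\right) = \frac{37}{2} \cdot 0 + \left(- \frac{4}{3} - 6\right) \left(-7\right) = 0 - - \frac{154}{3} = 0 + \frac{154}{3} = \frac{154}{3}$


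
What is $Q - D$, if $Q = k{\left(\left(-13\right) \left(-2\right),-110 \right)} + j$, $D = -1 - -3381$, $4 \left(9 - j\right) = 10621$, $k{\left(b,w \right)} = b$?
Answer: $- \frac{24001}{4} \approx -6000.3$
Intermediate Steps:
$j = - \frac{10585}{4}$ ($j = 9 - \frac{10621}{4} = - \frac{10585}{4} \approx -2646.3$)
$D = 3380$ ($D = -1 + 3381 = 3380$)
$Q = - \frac{10481}{4}$ ($Q = \left(-13\right) \left(-2\right) - \frac{10585}{4} = 26 - \frac{10585}{4} = - \frac{10481}{4} \approx -2620.3$)
$Q - D = - \frac{10481}{4} - 3380 = - \frac{24001}{4}$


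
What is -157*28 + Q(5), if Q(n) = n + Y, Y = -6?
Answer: -4397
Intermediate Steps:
Q(n) = -6 + n (Q(n) = n - 6 = -6 + n)
-157*28 + Q(5) = -157*28 + (-6 + 5) = -4396 - 1 = -4397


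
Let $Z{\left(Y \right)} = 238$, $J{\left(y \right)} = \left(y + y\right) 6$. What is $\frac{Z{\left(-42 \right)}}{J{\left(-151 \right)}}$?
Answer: $- \frac{119}{906} \approx -0.13135$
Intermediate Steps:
$J{\left(y \right)} = 12 y$ ($J{\left(y \right)} = 2 y 6 = 12 y$)
$\frac{Z{\left(-42 \right)}}{J{\left(-151 \right)}} = \frac{238}{12 \left(-151\right)} = \frac{238}{-1812} = 238 \left(- \frac{1}{1812}\right) = - \frac{119}{906}$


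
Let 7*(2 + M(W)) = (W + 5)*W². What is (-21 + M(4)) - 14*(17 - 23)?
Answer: 571/7 ≈ 81.571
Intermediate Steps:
M(W) = -2 + W²*(5 + W)/7 (M(W) = -2 + ((W + 5)*W²)/7 = -2 + ((5 + W)*W²)/7 = -2 + (W²*(5 + W))/7 = -2 + W²*(5 + W)/7)
(-21 + M(4)) - 14*(17 - 23) = (-21 + (-2 + (⅐)*4³ + (5/7)*4²)) - 14*(17 - 23) = (-21 + (-2 + (⅐)*64 + (5/7)*16)) - 14*(-6) = (-21 + (-2 + 64/7 + 80/7)) + 84 = (-21 + 130/7) + 84 = -17/7 + 84 = 571/7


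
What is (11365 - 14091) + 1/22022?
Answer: -60031971/22022 ≈ -2726.0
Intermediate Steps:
(11365 - 14091) + 1/22022 = -2726 + 1/22022 = -60031971/22022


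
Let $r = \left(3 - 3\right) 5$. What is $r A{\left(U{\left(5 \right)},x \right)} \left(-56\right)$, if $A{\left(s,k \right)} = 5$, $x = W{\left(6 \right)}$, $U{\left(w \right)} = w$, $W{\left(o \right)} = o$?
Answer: $0$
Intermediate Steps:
$r = 0$ ($r = 0 \cdot 5 = 0$)
$x = 6$
$r A{\left(U{\left(5 \right)},x \right)} \left(-56\right) = 0 \cdot 5 \left(-56\right) = 0 \left(-56\right) = 0$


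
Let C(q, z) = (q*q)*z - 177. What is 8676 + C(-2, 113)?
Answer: 8951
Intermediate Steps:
C(q, z) = -177 + z*q² (C(q, z) = q²*z - 177 = z*q² - 177 = -177 + z*q²)
8676 + C(-2, 113) = 8676 + (-177 + 113*(-2)²) = 8676 + (-177 + 113*4) = 8676 + (-177 + 452) = 8676 + 275 = 8951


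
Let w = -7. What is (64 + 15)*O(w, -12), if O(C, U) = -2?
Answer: -158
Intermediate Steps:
(64 + 15)*O(w, -12) = (64 + 15)*(-2) = 79*(-2) = -158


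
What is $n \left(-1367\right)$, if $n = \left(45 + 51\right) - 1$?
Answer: $-129865$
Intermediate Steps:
$n = 95$ ($n = 96 - 1 = 95$)
$n \left(-1367\right) = 95 \left(-1367\right) = -129865$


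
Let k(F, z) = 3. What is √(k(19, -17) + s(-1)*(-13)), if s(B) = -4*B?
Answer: 7*I ≈ 7.0*I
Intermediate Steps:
√(k(19, -17) + s(-1)*(-13)) = √(3 - 4*(-1)*(-13)) = √(3 + 4*(-13)) = √(3 - 52) = √(-49) = 7*I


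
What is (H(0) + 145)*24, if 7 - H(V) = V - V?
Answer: 3648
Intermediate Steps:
H(V) = 7 (H(V) = 7 - (V - V) = 7 - 1*0 = 7 + 0 = 7)
(H(0) + 145)*24 = (7 + 145)*24 = 152*24 = 3648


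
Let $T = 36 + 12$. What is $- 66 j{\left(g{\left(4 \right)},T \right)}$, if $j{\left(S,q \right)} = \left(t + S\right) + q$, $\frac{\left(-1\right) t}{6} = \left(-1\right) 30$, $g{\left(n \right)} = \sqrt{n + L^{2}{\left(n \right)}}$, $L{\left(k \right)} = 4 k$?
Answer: $-15048 - 132 \sqrt{65} \approx -16112.0$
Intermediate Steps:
$T = 48$
$g{\left(n \right)} = \sqrt{n + 16 n^{2}}$ ($g{\left(n \right)} = \sqrt{n + \left(4 n\right)^{2}} = \sqrt{n + 16 n^{2}}$)
$t = 180$ ($t = - 6 \left(\left(-1\right) 30\right) = \left(-6\right) \left(-30\right) = 180$)
$j{\left(S,q \right)} = 180 + S + q$ ($j{\left(S,q \right)} = \left(180 + S\right) + q = 180 + S + q$)
$- 66 j{\left(g{\left(4 \right)},T \right)} = - 66 \left(180 + \sqrt{4 \left(1 + 16 \cdot 4\right)} + 48\right) = - 66 \left(180 + \sqrt{4 \left(1 + 64\right)} + 48\right) = - 66 \left(180 + \sqrt{4 \cdot 65} + 48\right) = - 66 \left(180 + \sqrt{260} + 48\right) = - 66 \left(180 + 2 \sqrt{65} + 48\right) = - 66 \left(228 + 2 \sqrt{65}\right) = -15048 - 132 \sqrt{65}$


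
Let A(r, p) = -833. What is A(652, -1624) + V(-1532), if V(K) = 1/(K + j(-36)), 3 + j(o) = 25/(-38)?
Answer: -48609753/58355 ≈ -833.00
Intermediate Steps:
j(o) = -139/38 (j(o) = -3 + 25/(-38) = -3 + 25*(-1/38) = -3 - 25/38 = -139/38)
V(K) = 1/(-139/38 + K) (V(K) = 1/(K - 139/38) = 1/(-139/38 + K))
A(652, -1624) + V(-1532) = -833 + 38/(-139 + 38*(-1532)) = -833 + 38/(-139 - 58216) = -833 + 38/(-58355) = -833 + 38*(-1/58355) = -833 - 38/58355 = -48609753/58355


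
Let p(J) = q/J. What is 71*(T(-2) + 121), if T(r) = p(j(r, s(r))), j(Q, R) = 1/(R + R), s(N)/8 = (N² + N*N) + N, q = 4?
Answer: 35855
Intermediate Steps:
s(N) = 8*N + 16*N² (s(N) = 8*((N² + N*N) + N) = 8*((N² + N²) + N) = 8*(2*N² + N) = 8*(N + 2*N²) = 8*N + 16*N²)
j(Q, R) = 1/(2*R)
p(J) = 4/J
T(r) = 64*r*(1 + 2*r) (T(r) = 4/((1/(2*((8*r*(1 + 2*r)))))) = 4/(((1/(8*r*(1 + 2*r)))/2)) = 4/((1/(16*r*(1 + 2*r)))) = 4*(16*r*(1 + 2*r)) = 64*r*(1 + 2*r))
71*(T(-2) + 121) = 71*(64*(-2)*(1 + 2*(-2)) + 121) = 71*(64*(-2)*(1 - 4) + 121) = 71*(64*(-2)*(-3) + 121) = 71*(384 + 121) = 71*505 = 35855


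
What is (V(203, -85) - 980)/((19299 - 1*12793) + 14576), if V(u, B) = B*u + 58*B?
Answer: -23165/21082 ≈ -1.0988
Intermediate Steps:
V(u, B) = 58*B + B*u
(V(203, -85) - 980)/((19299 - 1*12793) + 14576) = (-85*(58 + 203) - 980)/((19299 - 1*12793) + 14576) = (-85*261 - 980)/((19299 - 12793) + 14576) = (-22185 - 980)/(6506 + 14576) = -23165/21082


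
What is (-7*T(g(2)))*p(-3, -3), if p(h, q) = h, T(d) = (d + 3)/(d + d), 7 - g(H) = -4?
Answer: 147/11 ≈ 13.364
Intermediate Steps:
g(H) = 11 (g(H) = 7 - 1*(-4) = 7 + 4 = 11)
T(d) = (3 + d)/(2*d) (T(d) = (3 + d)/((2*d)) = (3 + d)*(1/(2*d)) = (3 + d)/(2*d))
(-7*T(g(2)))*p(-3, -3) = -7*(3 + 11)/(2*11)*(-3) = -7*14/(2*11)*(-3) = -7*7/11*(-3) = -49/11*(-3) = 147/11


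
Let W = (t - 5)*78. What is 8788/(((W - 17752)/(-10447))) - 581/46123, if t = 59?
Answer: 151230835796/22303765 ≈ 6780.5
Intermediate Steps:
W = 4212 (W = (59 - 5)*78 = 54*78 = 4212)
8788/(((W - 17752)/(-10447))) - 581/46123 = 8788/(((4212 - 17752)/(-10447))) - 581/46123 = 8788/((-13540*(-1/10447))) - 581*1/46123 = 8788/(13540/10447) - 83/6589 = 8788*(10447/13540) - 83/6589 = 22952059/3385 - 83/6589 = 151230835796/22303765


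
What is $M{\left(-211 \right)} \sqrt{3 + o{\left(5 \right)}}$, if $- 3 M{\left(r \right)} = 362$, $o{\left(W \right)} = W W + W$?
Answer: $- \frac{362 \sqrt{33}}{3} \approx -693.18$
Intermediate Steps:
$o{\left(W \right)} = W + W^{2}$ ($o{\left(W \right)} = W^{2} + W = W + W^{2}$)
$M{\left(r \right)} = - \frac{362}{3}$ ($M{\left(r \right)} = \left(- \frac{1}{3}\right) 362 = - \frac{362}{3}$)
$M{\left(-211 \right)} \sqrt{3 + o{\left(5 \right)}} = - \frac{362 \sqrt{3 + 5 \left(1 + 5\right)}}{3} = - \frac{362 \sqrt{3 + 5 \cdot 6}}{3} = - \frac{362 \sqrt{3 + 30}}{3} = - \frac{362 \sqrt{33}}{3}$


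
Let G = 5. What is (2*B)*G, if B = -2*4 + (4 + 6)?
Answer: 20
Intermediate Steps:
B = 2 (B = -8 + 10 = 2)
(2*B)*G = (2*2)*5 = 4*5 = 20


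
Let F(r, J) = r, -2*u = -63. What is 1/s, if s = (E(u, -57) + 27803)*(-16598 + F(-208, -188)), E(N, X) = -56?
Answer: -1/466316082 ≈ -2.1445e-9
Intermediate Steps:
u = 63/2 (u = -½*(-63) = 63/2 ≈ 31.500)
s = -466316082 (s = (-56 + 27803)*(-16598 - 208) = 27747*(-16806) = -466316082)
1/s = 1/(-466316082) = -1/466316082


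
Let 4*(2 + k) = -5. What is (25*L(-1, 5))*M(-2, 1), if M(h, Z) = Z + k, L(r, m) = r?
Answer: 225/4 ≈ 56.250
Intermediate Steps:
k = -13/4 (k = -2 + (¼)*(-5) = -2 - 5/4 = -13/4 ≈ -3.2500)
M(h, Z) = -13/4 + Z (M(h, Z) = Z - 13/4 = -13/4 + Z)
(25*L(-1, 5))*M(-2, 1) = (25*(-1))*(-13/4 + 1) = -25*(-9/4) = 225/4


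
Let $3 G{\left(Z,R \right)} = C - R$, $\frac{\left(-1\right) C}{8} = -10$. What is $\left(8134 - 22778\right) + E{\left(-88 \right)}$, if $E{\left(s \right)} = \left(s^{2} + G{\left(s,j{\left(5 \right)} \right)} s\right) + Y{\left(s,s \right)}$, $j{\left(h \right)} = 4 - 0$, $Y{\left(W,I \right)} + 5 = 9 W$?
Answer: $- \frac{29779}{3} \approx -9926.3$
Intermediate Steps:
$Y{\left(W,I \right)} = -5 + 9 W$
$C = 80$ ($C = \left(-8\right) \left(-10\right) = 80$)
$j{\left(h \right)} = 4$ ($j{\left(h \right)} = 4 + 0 = 4$)
$G{\left(Z,R \right)} = \frac{80}{3} - \frac{R}{3}$ ($G{\left(Z,R \right)} = \frac{80 - R}{3} = \frac{80}{3} - \frac{R}{3}$)
$E{\left(s \right)} = -5 + s^{2} + \frac{103 s}{3}$ ($E{\left(s \right)} = \left(s^{2} + \left(\frac{80}{3} - \frac{4}{3}\right) s\right) + \left(-5 + 9 s\right) = \left(s^{2} + \frac{76 s}{3}\right) + \left(-5 + 9 s\right) = -5 + s^{2} + \frac{103 s}{3}$)
$\left(8134 - 22778\right) + E{\left(-88 \right)} = \left(8134 - 22778\right) + \left(-5 + \left(-88\right)^{2} + \frac{103}{3} \left(-88\right)\right) = -14644 - - \frac{14153}{3} = -14644 + \frac{14153}{3} = - \frac{29779}{3}$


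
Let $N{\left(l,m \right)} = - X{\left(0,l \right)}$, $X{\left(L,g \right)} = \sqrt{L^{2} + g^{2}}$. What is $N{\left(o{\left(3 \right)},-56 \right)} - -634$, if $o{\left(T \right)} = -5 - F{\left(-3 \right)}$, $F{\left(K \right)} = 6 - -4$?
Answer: $619$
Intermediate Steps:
$F{\left(K \right)} = 10$ ($F{\left(K \right)} = 6 + 4 = 10$)
$o{\left(T \right)} = -15$ ($o{\left(T \right)} = -5 - 10 = -15$)
$N{\left(l,m \right)} = - \sqrt{l^{2}}$ ($N{\left(l,m \right)} = - \sqrt{0^{2} + l^{2}} = - \sqrt{0 + l^{2}} = - \sqrt{l^{2}}$)
$N{\left(o{\left(3 \right)},-56 \right)} - -634 = - \sqrt{\left(-15\right)^{2}} - -634 = - \sqrt{225} + 634 = \left(-1\right) 15 + 634 = -15 + 634 = 619$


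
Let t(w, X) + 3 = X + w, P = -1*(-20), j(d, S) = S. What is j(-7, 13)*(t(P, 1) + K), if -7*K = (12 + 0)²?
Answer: -234/7 ≈ -33.429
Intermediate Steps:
P = 20
t(w, X) = -3 + X + w (t(w, X) = -3 + (X + w) = -3 + X + w)
K = -144/7 (K = -(12 + 0)²/7 = -⅐*12² = -⅐*144 = -144/7 ≈ -20.571)
j(-7, 13)*(t(P, 1) + K) = 13*((-3 + 1 + 20) - 144/7) = 13*(18 - 144/7) = 13*(-18/7) = -234/7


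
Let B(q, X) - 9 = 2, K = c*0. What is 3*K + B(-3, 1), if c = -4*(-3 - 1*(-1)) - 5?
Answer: 11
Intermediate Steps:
c = 3 (c = -4*(-3 + 1) - 5 = -4*(-2) - 5 = 8 - 5 = 3)
K = 0 (K = 3*0 = 0)
B(q, X) = 11 (B(q, X) = 9 + 2 = 11)
3*K + B(-3, 1) = 3*0 + 11 = 0 + 11 = 11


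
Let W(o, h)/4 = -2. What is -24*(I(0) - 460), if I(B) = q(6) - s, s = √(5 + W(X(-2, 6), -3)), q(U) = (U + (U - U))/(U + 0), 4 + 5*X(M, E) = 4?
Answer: 11016 + 24*I*√3 ≈ 11016.0 + 41.569*I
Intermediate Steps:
X(M, E) = 0 (X(M, E) = -⅘ + (⅕)*4 = -⅘ + ⅘ = 0)
q(U) = 1 (q(U) = (U + 0)/U = U/U = 1)
W(o, h) = -8 (W(o, h) = 4*(-2) = -8)
s = I*√3 (s = √(5 - 8) = √(-3) = I*√3 ≈ 1.732*I)
I(B) = 1 - I*√3
-24*(I(0) - 460) = -24*((1 - I*√3) - 460) = -24*(-459 - I*√3) = 11016 + 24*I*√3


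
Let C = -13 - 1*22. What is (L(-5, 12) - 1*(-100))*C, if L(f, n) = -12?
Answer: -3080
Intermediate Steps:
C = -35 (C = -13 - 22 = -35)
(L(-5, 12) - 1*(-100))*C = (-12 - 1*(-100))*(-35) = (-12 + 100)*(-35) = 88*(-35) = -3080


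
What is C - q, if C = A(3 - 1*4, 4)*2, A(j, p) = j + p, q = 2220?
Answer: -2214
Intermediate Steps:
C = 6 (C = ((3 - 1*4) + 4)*2 = ((3 - 4) + 4)*2 = (-1 + 4)*2 = 3*2 = 6)
C - q = 6 - 1*2220 = 6 - 2220 = -2214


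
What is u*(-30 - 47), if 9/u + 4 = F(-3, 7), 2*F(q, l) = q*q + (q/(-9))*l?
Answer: -2079/5 ≈ -415.80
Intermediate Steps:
F(q, l) = q**2/2 - l*q/18 (F(q, l) = (q*q + (q/(-9))*l)/2 = (q**2 + (q*(-1/9))*l)/2 = (q**2 + (-q/9)*l)/2 = (q**2 - l*q/9)/2 = q**2/2 - l*q/18)
u = 27/5 (u = 9/(-4 + (1/18)*(-3)*(-1*7 + 9*(-3))) = 9/(-4 + (1/18)*(-3)*(-7 - 27)) = 9/(-4 + (1/18)*(-3)*(-34)) = 9/(-4 + 17/3) = 9/(5/3) = 9*(3/5) = 27/5 ≈ 5.4000)
u*(-30 - 47) = 27*(-30 - 47)/5 = (27/5)*(-77) = -2079/5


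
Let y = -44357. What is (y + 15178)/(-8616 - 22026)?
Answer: 29179/30642 ≈ 0.95226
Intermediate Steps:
(y + 15178)/(-8616 - 22026) = (-44357 + 15178)/(-8616 - 22026) = -29179/(-30642) = -29179*(-1/30642) = 29179/30642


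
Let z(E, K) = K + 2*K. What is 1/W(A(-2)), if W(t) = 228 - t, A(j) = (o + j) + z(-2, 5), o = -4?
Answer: 1/219 ≈ 0.0045662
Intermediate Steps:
z(E, K) = 3*K
A(j) = 11 + j (A(j) = (-4 + j) + 3*5 = (-4 + j) + 15 = 11 + j)
1/W(A(-2)) = 1/(228 - (11 - 2)) = 1/(228 - 1*9) = 1/(228 - 9) = 1/219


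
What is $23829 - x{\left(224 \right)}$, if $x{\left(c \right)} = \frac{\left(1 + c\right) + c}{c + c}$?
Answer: $\frac{10674943}{448} \approx 23828.0$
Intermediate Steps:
$x{\left(c \right)} = \frac{1 + 2 c}{2 c}$
$23829 - x{\left(224 \right)} = 23829 - \frac{\frac{1}{2} + 224}{224} = 23829 - \frac{1}{224} \cdot \frac{449}{2} = 23829 - \frac{449}{448} = \frac{10674943}{448}$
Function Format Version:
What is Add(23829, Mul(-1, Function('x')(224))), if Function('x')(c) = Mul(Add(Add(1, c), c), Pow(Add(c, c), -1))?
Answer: Rational(10674943, 448) ≈ 23828.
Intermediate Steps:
Function('x')(c) = Mul(Rational(1, 2), Pow(c, -1), Add(1, Mul(2, c))) (Function('x')(c) = Mul(Add(1, Mul(2, c)), Pow(Mul(2, c), -1)) = Mul(Add(1, Mul(2, c)), Mul(Rational(1, 2), Pow(c, -1))) = Mul(Rational(1, 2), Pow(c, -1), Add(1, Mul(2, c))))
Add(23829, Mul(-1, Function('x')(224))) = Add(23829, Mul(-1, Mul(Pow(224, -1), Add(Rational(1, 2), 224)))) = Add(23829, Mul(-1, Mul(Rational(1, 224), Rational(449, 2)))) = Add(23829, Mul(-1, Rational(449, 448))) = Add(23829, Rational(-449, 448)) = Rational(10674943, 448)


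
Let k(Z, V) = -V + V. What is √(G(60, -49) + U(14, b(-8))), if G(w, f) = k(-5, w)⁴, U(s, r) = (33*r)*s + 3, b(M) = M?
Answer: I*√3693 ≈ 60.77*I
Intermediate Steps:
k(Z, V) = 0
U(s, r) = 3 + 33*r*s (U(s, r) = 33*r*s + 3 = 3 + 33*r*s)
G(w, f) = 0 (G(w, f) = 0⁴ = 0)
√(G(60, -49) + U(14, b(-8))) = √(0 + (3 + 33*(-8)*14)) = √(0 + (3 - 3696)) = √(0 - 3693) = √(-3693) = I*√3693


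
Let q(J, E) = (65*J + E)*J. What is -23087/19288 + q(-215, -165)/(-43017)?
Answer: -59630582279/829711896 ≈ -71.869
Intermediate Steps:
q(J, E) = J*(E + 65*J) (q(J, E) = (E + 65*J)*J = J*(E + 65*J))
-23087/19288 + q(-215, -165)/(-43017) = -23087/19288 - 215*(-165 + 65*(-215))/(-43017) = -23087*1/19288 - 215*(-165 - 13975)*(-1/43017) = -23087/19288 - 215*(-14140)*(-1/43017) = -23087/19288 + 3040100*(-1/43017) = -23087/19288 - 3040100/43017 = -59630582279/829711896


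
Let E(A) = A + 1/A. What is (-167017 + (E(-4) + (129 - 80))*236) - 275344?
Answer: -431800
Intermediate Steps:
(-167017 + (E(-4) + (129 - 80))*236) - 275344 = (-167017 + ((-4 + 1/(-4)) + (129 - 80))*236) - 275344 = (-167017 + ((-4 - 1/4) + 49)*236) - 275344 = (-167017 + (-17/4 + 49)*236) - 275344 = (-167017 + (179/4)*236) - 275344 = (-167017 + 10561) - 275344 = -156456 - 275344 = -431800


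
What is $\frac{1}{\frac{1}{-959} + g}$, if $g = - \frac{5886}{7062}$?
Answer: $- \frac{1128743}{941956} \approx -1.1983$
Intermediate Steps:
$g = - \frac{981}{1177}$ ($g = \left(-5886\right) \frac{1}{7062} = - \frac{981}{1177} \approx -0.83348$)
$\frac{1}{\frac{1}{-959} + g} = \frac{1}{\frac{1}{-959} - \frac{981}{1177}} = \frac{1}{- \frac{1}{959} - \frac{981}{1177}} = \frac{1}{- \frac{941956}{1128743}} = - \frac{1128743}{941956}$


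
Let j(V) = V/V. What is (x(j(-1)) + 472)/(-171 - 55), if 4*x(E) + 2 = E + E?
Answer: -236/113 ≈ -2.0885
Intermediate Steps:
j(V) = 1
x(E) = -1/2 + E/2 (x(E) = -1/2 + (E + E)/4 = -1/2 + (2*E)/4 = -1/2 + E/2)
(x(j(-1)) + 472)/(-171 - 55) = ((-1/2 + (1/2)*1) + 472)/(-171 - 55) = ((-1/2 + 1/2) + 472)/(-226) = (0 + 472)*(-1/226) = 472*(-1/226) = -236/113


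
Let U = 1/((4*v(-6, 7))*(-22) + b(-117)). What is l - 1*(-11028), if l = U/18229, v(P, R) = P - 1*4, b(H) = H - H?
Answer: 176905882561/16041520 ≈ 11028.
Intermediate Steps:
b(H) = 0
v(P, R) = -4 + P (v(P, R) = P - 4 = -4 + P)
U = 1/880 (U = 1/((4*(-4 - 6))*(-22) + 0) = 1/((4*(-10))*(-22) + 0) = 1/(-40*(-22) + 0) = 1/(880 + 0) = 1/880 ≈ 0.0011364)
l = 1/16041520 (l = (1/880)/18229 = (1/880)*(1/18229) = 1/16041520 ≈ 6.2338e-8)
l - 1*(-11028) = 1/16041520 - 1*(-11028) = 1/16041520 + 11028 = 176905882561/16041520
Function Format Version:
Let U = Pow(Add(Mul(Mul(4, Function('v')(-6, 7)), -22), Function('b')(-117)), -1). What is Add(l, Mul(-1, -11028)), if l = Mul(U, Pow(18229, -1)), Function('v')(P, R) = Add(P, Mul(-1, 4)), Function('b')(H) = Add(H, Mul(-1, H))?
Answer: Rational(176905882561, 16041520) ≈ 11028.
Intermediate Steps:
Function('b')(H) = 0
Function('v')(P, R) = Add(-4, P) (Function('v')(P, R) = Add(P, -4) = Add(-4, P))
U = Rational(1, 880) (U = Pow(Add(Mul(Mul(4, Add(-4, -6)), -22), 0), -1) = Pow(Add(Mul(Mul(4, -10), -22), 0), -1) = Pow(Add(Mul(-40, -22), 0), -1) = Pow(Add(880, 0), -1) = Pow(880, -1) = Rational(1, 880) ≈ 0.0011364)
l = Rational(1, 16041520) (l = Mul(Rational(1, 880), Pow(18229, -1)) = Mul(Rational(1, 880), Rational(1, 18229)) = Rational(1, 16041520) ≈ 6.2338e-8)
Add(l, Mul(-1, -11028)) = Add(Rational(1, 16041520), Mul(-1, -11028)) = Add(Rational(1, 16041520), 11028) = Rational(176905882561, 16041520)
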